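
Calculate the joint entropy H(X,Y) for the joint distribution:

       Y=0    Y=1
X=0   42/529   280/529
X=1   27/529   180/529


H(X,Y) = -Σ p(x,y) log₂ p(x,y)
  p(0,0)=42/529: -0.0794 × log₂(0.0794) = 0.2902
  p(0,1)=280/529: -0.5293 × log₂(0.5293) = 0.4858
  p(1,0)=27/529: -0.0510 × log₂(0.0510) = 0.2191
  p(1,1)=180/529: -0.3403 × log₂(0.3403) = 0.5292
H(X,Y) = 1.5243 bits


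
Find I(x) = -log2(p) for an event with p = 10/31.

Information content I(x) = -log₂(p(x))
I = -log₂(10/31) = -log₂(0.3226)
I = 1.6323 bits


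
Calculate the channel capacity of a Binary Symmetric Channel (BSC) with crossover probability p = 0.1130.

For BSC with error probability p:
C = 1 - H(p) where H(p) is binary entropy
H(0.1130) = -0.1130 × log₂(0.1130) - 0.8870 × log₂(0.8870)
H(p) = 0.5089
C = 1 - 0.5089 = 0.4911 bits/use


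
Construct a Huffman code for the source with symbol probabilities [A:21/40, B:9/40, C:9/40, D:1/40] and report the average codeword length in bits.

Huffman tree construction:
Combine smallest probabilities repeatedly
Resulting codes:
  A: 1 (length 1)
  B: 011 (length 3)
  C: 00 (length 2)
  D: 010 (length 3)
Average length = Σ p(s) × length(s) = 1.7250 bits


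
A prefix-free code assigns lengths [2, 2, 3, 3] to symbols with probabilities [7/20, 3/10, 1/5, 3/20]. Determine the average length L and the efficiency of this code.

Average length L = Σ p_i × l_i = 2.3500 bits
Entropy H = 1.9261 bits
Efficiency η = H/L × 100% = 81.96%


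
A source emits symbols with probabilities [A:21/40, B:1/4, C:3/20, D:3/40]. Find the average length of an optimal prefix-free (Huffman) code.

Huffman tree construction:
Combine smallest probabilities repeatedly
Resulting codes:
  A: 1 (length 1)
  B: 01 (length 2)
  C: 001 (length 3)
  D: 000 (length 3)
Average length = Σ p(s) × length(s) = 1.7000 bits


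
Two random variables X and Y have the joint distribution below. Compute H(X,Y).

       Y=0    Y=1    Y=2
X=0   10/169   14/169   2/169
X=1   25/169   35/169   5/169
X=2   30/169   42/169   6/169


H(X,Y) = -Σ p(x,y) log₂ p(x,y)
  p(0,0)=10/169: -0.0592 × log₂(0.0592) = 0.2414
  p(0,1)=14/169: -0.0828 × log₂(0.0828) = 0.2977
  p(0,2)=2/169: -0.0118 × log₂(0.0118) = 0.0758
  p(1,0)=25/169: -0.1479 × log₂(0.1479) = 0.4078
  p(1,1)=35/169: -0.2071 × log₂(0.2071) = 0.4704
  p(1,2)=5/169: -0.0296 × log₂(0.0296) = 0.1503
  p(2,0)=30/169: -0.1775 × log₂(0.1775) = 0.4427
  p(2,1)=42/169: -0.2485 × log₂(0.2485) = 0.4992
  p(2,2)=6/169: -0.0355 × log₂(0.0355) = 0.1710
H(X,Y) = 2.7562 bits


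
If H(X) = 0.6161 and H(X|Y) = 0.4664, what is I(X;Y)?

I(X;Y) = H(X) - H(X|Y)
I(X;Y) = 0.6161 - 0.4664 = 0.1497 bits


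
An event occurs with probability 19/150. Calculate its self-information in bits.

Information content I(x) = -log₂(p(x))
I = -log₂(19/150) = -log₂(0.1267)
I = 2.9809 bits


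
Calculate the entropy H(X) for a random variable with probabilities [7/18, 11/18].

H(X) = -Σ p(x) log₂ p(x)
  -7/18 × log₂(7/18) = 0.5299
  -11/18 × log₂(11/18) = 0.4342
H(X) = 0.9641 bits


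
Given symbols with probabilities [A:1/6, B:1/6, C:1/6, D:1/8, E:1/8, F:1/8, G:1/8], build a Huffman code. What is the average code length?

Huffman tree construction:
Combine smallest probabilities repeatedly
Resulting codes:
  A: 110 (length 3)
  B: 111 (length 3)
  C: 00 (length 2)
  D: 010 (length 3)
  E: 011 (length 3)
  F: 100 (length 3)
  G: 101 (length 3)
Average length = Σ p(s) × length(s) = 2.8333 bits


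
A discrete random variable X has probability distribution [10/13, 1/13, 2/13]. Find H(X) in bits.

H(X) = -Σ p(x) log₂ p(x)
  -10/13 × log₂(10/13) = 0.2912
  -1/13 × log₂(1/13) = 0.2846
  -2/13 × log₂(2/13) = 0.4155
H(X) = 0.9913 bits


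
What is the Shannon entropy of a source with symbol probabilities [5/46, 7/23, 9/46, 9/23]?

H(X) = -Σ p(x) log₂ p(x)
  -5/46 × log₂(5/46) = 0.3480
  -7/23 × log₂(7/23) = 0.5223
  -9/46 × log₂(9/46) = 0.4605
  -9/23 × log₂(9/23) = 0.5297
H(X) = 1.8605 bits


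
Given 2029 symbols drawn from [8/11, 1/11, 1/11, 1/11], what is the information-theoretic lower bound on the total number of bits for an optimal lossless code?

Entropy H = 1.2776 bits/symbol
Minimum bits = H × n = 1.2776 × 2029
= 2592.28 bits


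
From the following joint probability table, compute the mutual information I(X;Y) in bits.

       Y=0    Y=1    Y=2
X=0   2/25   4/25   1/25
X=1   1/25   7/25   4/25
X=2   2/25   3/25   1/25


H(X) = 1.5166, H(Y) = 1.4270, H(X,Y) = 2.8676
I(X;Y) = H(X) + H(Y) - H(X,Y) = 0.0760 bits


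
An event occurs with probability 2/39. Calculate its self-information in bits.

Information content I(x) = -log₂(p(x))
I = -log₂(2/39) = -log₂(0.0513)
I = 4.2854 bits


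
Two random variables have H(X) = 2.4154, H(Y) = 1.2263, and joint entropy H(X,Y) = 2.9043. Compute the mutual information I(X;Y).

I(X;Y) = H(X) + H(Y) - H(X,Y)
I(X;Y) = 2.4154 + 1.2263 - 2.9043 = 0.7374 bits


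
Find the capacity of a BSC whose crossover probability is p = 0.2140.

For BSC with error probability p:
C = 1 - H(p) where H(p) is binary entropy
H(0.2140) = -0.2140 × log₂(0.2140) - 0.7860 × log₂(0.7860)
H(p) = 0.7491
C = 1 - 0.7491 = 0.2509 bits/use


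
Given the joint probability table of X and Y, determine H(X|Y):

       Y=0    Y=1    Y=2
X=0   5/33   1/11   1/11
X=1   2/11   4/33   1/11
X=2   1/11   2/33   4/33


H(X|Y) = Σ_y p(y) H(X|Y=y)
  p(Y=0) = 14/33, H(X|Y=0) = 1.5306
  p(Y=1) = 3/11, H(X|Y=1) = 1.5305
  p(Y=2) = 10/33, H(X|Y=2) = 1.5710
H(X|Y) = 0.4242×1.5306 + 0.2727×1.5305 + 0.3030×1.5710 = 1.5428 bits


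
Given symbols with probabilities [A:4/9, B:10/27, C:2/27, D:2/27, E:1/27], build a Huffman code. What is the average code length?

Huffman tree construction:
Combine smallest probabilities repeatedly
Resulting codes:
  A: 0 (length 1)
  B: 11 (length 2)
  C: 1011 (length 4)
  D: 100 (length 3)
  E: 1010 (length 4)
Average length = Σ p(s) × length(s) = 1.8519 bits


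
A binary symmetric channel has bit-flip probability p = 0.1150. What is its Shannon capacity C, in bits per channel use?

For BSC with error probability p:
C = 1 - H(p) where H(p) is binary entropy
H(0.1150) = -0.1150 × log₂(0.1150) - 0.8850 × log₂(0.8850)
H(p) = 0.5148
C = 1 - 0.5148 = 0.4852 bits/use


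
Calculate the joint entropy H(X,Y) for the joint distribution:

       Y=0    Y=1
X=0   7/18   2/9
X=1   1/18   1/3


H(X,Y) = -Σ p(x,y) log₂ p(x,y)
  p(0,0)=7/18: -0.3889 × log₂(0.3889) = 0.5299
  p(0,1)=2/9: -0.2222 × log₂(0.2222) = 0.4822
  p(1,0)=1/18: -0.0556 × log₂(0.0556) = 0.2317
  p(1,1)=1/3: -0.3333 × log₂(0.3333) = 0.5283
H(X,Y) = 1.7721 bits


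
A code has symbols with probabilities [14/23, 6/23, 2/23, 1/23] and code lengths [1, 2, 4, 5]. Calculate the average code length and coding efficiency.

Average length L = Σ p_i × l_i = 1.6957 bits
Entropy H = 1.4447 bits
Efficiency η = H/L × 100% = 85.20%


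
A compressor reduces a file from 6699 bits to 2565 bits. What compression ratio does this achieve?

Compression ratio = Original / Compressed
= 6699 / 2565 = 2.61:1


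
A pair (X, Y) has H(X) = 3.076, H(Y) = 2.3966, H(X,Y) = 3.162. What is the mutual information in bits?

I(X;Y) = H(X) + H(Y) - H(X,Y)
I(X;Y) = 3.076 + 2.3966 - 3.162 = 2.3106 bits


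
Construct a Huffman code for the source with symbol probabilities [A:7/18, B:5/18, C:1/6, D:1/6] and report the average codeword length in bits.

Huffman tree construction:
Combine smallest probabilities repeatedly
Resulting codes:
  A: 0 (length 1)
  B: 10 (length 2)
  C: 110 (length 3)
  D: 111 (length 3)
Average length = Σ p(s) × length(s) = 1.9444 bits


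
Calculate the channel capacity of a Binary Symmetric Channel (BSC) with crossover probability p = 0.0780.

For BSC with error probability p:
C = 1 - H(p) where H(p) is binary entropy
H(0.0780) = -0.0780 × log₂(0.0780) - 0.9220 × log₂(0.9220)
H(p) = 0.3951
C = 1 - 0.3951 = 0.6049 bits/use


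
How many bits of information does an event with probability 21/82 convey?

Information content I(x) = -log₂(p(x))
I = -log₂(21/82) = -log₂(0.2561)
I = 1.9652 bits


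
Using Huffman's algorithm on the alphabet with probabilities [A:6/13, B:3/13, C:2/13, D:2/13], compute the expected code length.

Huffman tree construction:
Combine smallest probabilities repeatedly
Resulting codes:
  A: 0 (length 1)
  B: 10 (length 2)
  C: 110 (length 3)
  D: 111 (length 3)
Average length = Σ p(s) × length(s) = 1.8462 bits


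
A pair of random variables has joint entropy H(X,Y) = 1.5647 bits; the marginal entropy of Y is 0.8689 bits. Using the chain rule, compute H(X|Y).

Chain rule: H(X,Y) = H(X|Y) + H(Y)
H(X|Y) = H(X,Y) - H(Y) = 1.5647 - 0.8689 = 0.6958 bits


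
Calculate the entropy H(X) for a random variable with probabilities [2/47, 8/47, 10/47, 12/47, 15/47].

H(X) = -Σ p(x) log₂ p(x)
  -2/47 × log₂(2/47) = 0.1938
  -8/47 × log₂(8/47) = 0.4348
  -10/47 × log₂(10/47) = 0.4750
  -12/47 × log₂(12/47) = 0.5029
  -15/47 × log₂(15/47) = 0.5259
H(X) = 2.1324 bits


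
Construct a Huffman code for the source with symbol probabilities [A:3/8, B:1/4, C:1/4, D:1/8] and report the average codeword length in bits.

Huffman tree construction:
Combine smallest probabilities repeatedly
Resulting codes:
  A: 11 (length 2)
  B: 01 (length 2)
  C: 10 (length 2)
  D: 00 (length 2)
Average length = Σ p(s) × length(s) = 2.0000 bits


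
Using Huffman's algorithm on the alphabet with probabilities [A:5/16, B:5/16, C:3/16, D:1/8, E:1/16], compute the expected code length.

Huffman tree construction:
Combine smallest probabilities repeatedly
Resulting codes:
  A: 10 (length 2)
  B: 11 (length 2)
  C: 00 (length 2)
  D: 011 (length 3)
  E: 010 (length 3)
Average length = Σ p(s) × length(s) = 2.1875 bits


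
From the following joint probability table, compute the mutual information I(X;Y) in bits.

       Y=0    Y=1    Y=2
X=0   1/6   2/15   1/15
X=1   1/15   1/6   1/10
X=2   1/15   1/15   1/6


H(X) = 1.5801, H(Y) = 1.5801, H(X,Y) = 3.0541
I(X;Y) = H(X) + H(Y) - H(X,Y) = 0.1062 bits


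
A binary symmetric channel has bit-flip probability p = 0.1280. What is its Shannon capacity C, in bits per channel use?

For BSC with error probability p:
C = 1 - H(p) where H(p) is binary entropy
H(0.1280) = -0.1280 × log₂(0.1280) - 0.8720 × log₂(0.8720)
H(p) = 0.5519
C = 1 - 0.5519 = 0.4481 bits/use


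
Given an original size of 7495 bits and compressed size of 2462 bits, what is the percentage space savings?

Space savings = (1 - Compressed/Original) × 100%
= (1 - 2462/7495) × 100%
= 67.15%


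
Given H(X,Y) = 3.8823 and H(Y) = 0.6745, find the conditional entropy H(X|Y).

Chain rule: H(X,Y) = H(X|Y) + H(Y)
H(X|Y) = H(X,Y) - H(Y) = 3.8823 - 0.6745 = 3.2078 bits


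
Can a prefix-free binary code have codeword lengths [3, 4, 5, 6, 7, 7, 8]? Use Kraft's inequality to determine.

Kraft inequality: Σ 2^(-l_i) ≤ 1 for prefix-free code
Calculating: 2^(-3) + 2^(-4) + 2^(-5) + 2^(-6) + 2^(-7) + 2^(-7) + 2^(-8)
= 0.125 + 0.0625 + 0.03125 + 0.015625 + 0.0078125 + 0.0078125 + 0.00390625
= 0.2539
Since 0.2539 ≤ 1, prefix-free code exists


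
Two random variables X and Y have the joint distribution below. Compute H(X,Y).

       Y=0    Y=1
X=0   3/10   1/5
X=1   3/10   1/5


H(X,Y) = -Σ p(x,y) log₂ p(x,y)
  p(0,0)=3/10: -0.3000 × log₂(0.3000) = 0.5211
  p(0,1)=1/5: -0.2000 × log₂(0.2000) = 0.4644
  p(1,0)=3/10: -0.3000 × log₂(0.3000) = 0.5211
  p(1,1)=1/5: -0.2000 × log₂(0.2000) = 0.4644
H(X,Y) = 1.9710 bits


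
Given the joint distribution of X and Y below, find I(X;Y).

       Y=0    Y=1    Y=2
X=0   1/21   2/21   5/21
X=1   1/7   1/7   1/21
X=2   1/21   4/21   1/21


H(X) = 1.5751, H(Y) = 1.5452, H(X,Y) = 2.9104
I(X;Y) = H(X) + H(Y) - H(X,Y) = 0.2098 bits


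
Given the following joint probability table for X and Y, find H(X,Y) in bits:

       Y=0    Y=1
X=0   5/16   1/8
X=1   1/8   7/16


H(X,Y) = -Σ p(x,y) log₂ p(x,y)
  p(0,0)=5/16: -0.3125 × log₂(0.3125) = 0.5244
  p(0,1)=1/8: -0.1250 × log₂(0.1250) = 0.3750
  p(1,0)=1/8: -0.1250 × log₂(0.1250) = 0.3750
  p(1,1)=7/16: -0.4375 × log₂(0.4375) = 0.5218
H(X,Y) = 1.7962 bits


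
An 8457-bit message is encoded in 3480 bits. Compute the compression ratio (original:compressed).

Compression ratio = Original / Compressed
= 8457 / 3480 = 2.43:1


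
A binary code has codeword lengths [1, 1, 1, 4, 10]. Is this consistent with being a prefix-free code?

Kraft inequality: Σ 2^(-l_i) ≤ 1 for prefix-free code
Calculating: 2^(-1) + 2^(-1) + 2^(-1) + 2^(-4) + 2^(-10)
= 0.5 + 0.5 + 0.5 + 0.0625 + 0.0009765625
= 1.5635
Since 1.5635 > 1, prefix-free code does not exist


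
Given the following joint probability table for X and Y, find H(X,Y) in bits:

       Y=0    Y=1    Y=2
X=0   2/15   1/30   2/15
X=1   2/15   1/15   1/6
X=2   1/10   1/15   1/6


H(X,Y) = -Σ p(x,y) log₂ p(x,y)
  p(0,0)=2/15: -0.1333 × log₂(0.1333) = 0.3876
  p(0,1)=1/30: -0.0333 × log₂(0.0333) = 0.1636
  p(0,2)=2/15: -0.1333 × log₂(0.1333) = 0.3876
  p(1,0)=2/15: -0.1333 × log₂(0.1333) = 0.3876
  p(1,1)=1/15: -0.0667 × log₂(0.0667) = 0.2605
  p(1,2)=1/6: -0.1667 × log₂(0.1667) = 0.4308
  p(2,0)=1/10: -0.1000 × log₂(0.1000) = 0.3322
  p(2,1)=1/15: -0.0667 × log₂(0.0667) = 0.2605
  p(2,2)=1/6: -0.1667 × log₂(0.1667) = 0.4308
H(X,Y) = 3.0411 bits


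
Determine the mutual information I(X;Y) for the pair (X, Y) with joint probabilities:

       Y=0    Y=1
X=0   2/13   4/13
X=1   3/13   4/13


H(X) = 0.9957, H(Y) = 0.9612, H(X,Y) = 1.9501
I(X;Y) = H(X) + H(Y) - H(X,Y) = 0.0069 bits


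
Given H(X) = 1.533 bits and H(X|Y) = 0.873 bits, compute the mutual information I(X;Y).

I(X;Y) = H(X) - H(X|Y)
I(X;Y) = 1.533 - 0.873 = 0.66 bits


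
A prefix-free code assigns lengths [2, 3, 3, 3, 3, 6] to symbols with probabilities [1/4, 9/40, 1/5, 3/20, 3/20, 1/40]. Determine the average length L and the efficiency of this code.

Average length L = Σ p_i × l_i = 2.8250 bits
Entropy H = 2.4027 bits
Efficiency η = H/L × 100% = 85.05%


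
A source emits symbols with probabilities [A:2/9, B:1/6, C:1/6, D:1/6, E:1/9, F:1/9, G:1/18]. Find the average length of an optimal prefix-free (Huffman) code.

Huffman tree construction:
Combine smallest probabilities repeatedly
Resulting codes:
  A: 01 (length 2)
  B: 101 (length 3)
  C: 110 (length 3)
  D: 111 (length 3)
  E: 001 (length 3)
  F: 100 (length 3)
  G: 000 (length 3)
Average length = Σ p(s) × length(s) = 2.7778 bits


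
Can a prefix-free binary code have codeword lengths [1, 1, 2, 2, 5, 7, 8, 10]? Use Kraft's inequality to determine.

Kraft inequality: Σ 2^(-l_i) ≤ 1 for prefix-free code
Calculating: 2^(-1) + 2^(-1) + 2^(-2) + 2^(-2) + 2^(-5) + 2^(-7) + 2^(-8) + 2^(-10)
= 0.5 + 0.5 + 0.25 + 0.25 + 0.03125 + 0.0078125 + 0.00390625 + 0.0009765625
= 1.5439
Since 1.5439 > 1, prefix-free code does not exist


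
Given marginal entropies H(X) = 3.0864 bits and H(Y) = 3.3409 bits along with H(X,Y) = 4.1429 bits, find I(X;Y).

I(X;Y) = H(X) + H(Y) - H(X,Y)
I(X;Y) = 3.0864 + 3.3409 - 4.1429 = 2.2844 bits


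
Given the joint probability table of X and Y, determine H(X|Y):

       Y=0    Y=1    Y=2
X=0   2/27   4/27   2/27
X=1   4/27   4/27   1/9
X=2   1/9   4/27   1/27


H(X|Y) = Σ_y p(y) H(X|Y=y)
  p(Y=0) = 1/3, H(X|Y=0) = 1.5305
  p(Y=1) = 4/9, H(X|Y=1) = 1.5850
  p(Y=2) = 2/9, H(X|Y=2) = 1.4591
H(X|Y) = 0.3333×1.5305 + 0.4444×1.5850 + 0.2222×1.4591 = 1.5388 bits


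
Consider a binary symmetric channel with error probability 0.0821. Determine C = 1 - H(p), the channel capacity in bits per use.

For BSC with error probability p:
C = 1 - H(p) where H(p) is binary entropy
H(0.0821) = -0.0821 × log₂(0.0821) - 0.9179 × log₂(0.9179)
H(p) = 0.4095
C = 1 - 0.4095 = 0.5905 bits/use


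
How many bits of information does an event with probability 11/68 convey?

Information content I(x) = -log₂(p(x))
I = -log₂(11/68) = -log₂(0.1618)
I = 2.6280 bits


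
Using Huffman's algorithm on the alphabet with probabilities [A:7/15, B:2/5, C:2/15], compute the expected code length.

Huffman tree construction:
Combine smallest probabilities repeatedly
Resulting codes:
  A: 0 (length 1)
  B: 11 (length 2)
  C: 10 (length 2)
Average length = Σ p(s) × length(s) = 1.5333 bits


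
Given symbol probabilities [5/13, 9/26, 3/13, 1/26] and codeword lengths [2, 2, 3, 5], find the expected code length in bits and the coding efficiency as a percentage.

Average length L = Σ p_i × l_i = 2.3462 bits
Entropy H = 1.7290 bits
Efficiency η = H/L × 100% = 73.69%


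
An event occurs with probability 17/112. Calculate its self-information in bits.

Information content I(x) = -log₂(p(x))
I = -log₂(17/112) = -log₂(0.1518)
I = 2.7199 bits


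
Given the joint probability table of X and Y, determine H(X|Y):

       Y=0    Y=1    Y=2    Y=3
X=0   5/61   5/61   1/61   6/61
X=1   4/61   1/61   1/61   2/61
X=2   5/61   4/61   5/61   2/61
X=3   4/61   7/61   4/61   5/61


H(X|Y) = Σ_y p(y) H(X|Y=y)
  p(Y=0) = 18/61, H(X|Y=0) = 1.9911
  p(Y=1) = 17/61, H(X|Y=1) = 1.7780
  p(Y=2) = 11/61, H(X|Y=2) = 1.6767
  p(Y=3) = 15/61, H(X|Y=3) = 1.8323
H(X|Y) = 0.2951×1.9911 + 0.2787×1.7780 + 0.1803×1.6767 + 0.2459×1.8323 = 1.8360 bits


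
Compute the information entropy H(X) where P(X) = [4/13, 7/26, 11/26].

H(X) = -Σ p(x) log₂ p(x)
  -4/13 × log₂(4/13) = 0.5232
  -7/26 × log₂(7/26) = 0.5097
  -11/26 × log₂(11/26) = 0.5250
H(X) = 1.5579 bits


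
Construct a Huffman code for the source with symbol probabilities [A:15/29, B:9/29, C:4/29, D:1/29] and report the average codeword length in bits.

Huffman tree construction:
Combine smallest probabilities repeatedly
Resulting codes:
  A: 1 (length 1)
  B: 01 (length 2)
  C: 001 (length 3)
  D: 000 (length 3)
Average length = Σ p(s) × length(s) = 1.6552 bits


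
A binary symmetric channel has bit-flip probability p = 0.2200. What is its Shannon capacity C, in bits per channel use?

For BSC with error probability p:
C = 1 - H(p) where H(p) is binary entropy
H(0.2200) = -0.2200 × log₂(0.2200) - 0.7800 × log₂(0.7800)
H(p) = 0.7602
C = 1 - 0.7602 = 0.2398 bits/use


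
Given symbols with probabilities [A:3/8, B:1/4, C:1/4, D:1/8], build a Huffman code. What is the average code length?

Huffman tree construction:
Combine smallest probabilities repeatedly
Resulting codes:
  A: 11 (length 2)
  B: 01 (length 2)
  C: 10 (length 2)
  D: 00 (length 2)
Average length = Σ p(s) × length(s) = 2.0000 bits


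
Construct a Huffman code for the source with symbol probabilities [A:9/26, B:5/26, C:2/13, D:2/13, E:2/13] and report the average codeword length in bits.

Huffman tree construction:
Combine smallest probabilities repeatedly
Resulting codes:
  A: 11 (length 2)
  B: 01 (length 2)
  C: 100 (length 3)
  D: 101 (length 3)
  E: 00 (length 2)
Average length = Σ p(s) × length(s) = 2.3077 bits


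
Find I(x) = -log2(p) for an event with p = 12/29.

Information content I(x) = -log₂(p(x))
I = -log₂(12/29) = -log₂(0.4138)
I = 1.2730 bits


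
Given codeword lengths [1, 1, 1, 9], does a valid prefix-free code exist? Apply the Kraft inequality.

Kraft inequality: Σ 2^(-l_i) ≤ 1 for prefix-free code
Calculating: 2^(-1) + 2^(-1) + 2^(-1) + 2^(-9)
= 0.5 + 0.5 + 0.5 + 0.001953125
= 1.5020
Since 1.5020 > 1, prefix-free code does not exist


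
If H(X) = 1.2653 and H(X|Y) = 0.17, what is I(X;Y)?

I(X;Y) = H(X) - H(X|Y)
I(X;Y) = 1.2653 - 0.17 = 1.0953 bits


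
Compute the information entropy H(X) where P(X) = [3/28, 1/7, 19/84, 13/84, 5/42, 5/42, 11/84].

H(X) = -Σ p(x) log₂ p(x)
  -3/28 × log₂(3/28) = 0.3453
  -1/7 × log₂(1/7) = 0.4011
  -19/84 × log₂(19/84) = 0.4850
  -13/84 × log₂(13/84) = 0.4166
  -5/42 × log₂(5/42) = 0.3655
  -5/42 × log₂(5/42) = 0.3655
  -11/84 × log₂(11/84) = 0.3841
H(X) = 2.7631 bits


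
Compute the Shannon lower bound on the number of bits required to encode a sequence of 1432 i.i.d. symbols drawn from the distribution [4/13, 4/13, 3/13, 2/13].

Entropy H = 1.9501 bits/symbol
Minimum bits = H × n = 1.9501 × 1432
= 2792.49 bits


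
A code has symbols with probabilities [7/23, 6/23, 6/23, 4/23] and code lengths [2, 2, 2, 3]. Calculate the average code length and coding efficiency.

Average length L = Σ p_i × l_i = 2.1739 bits
Entropy H = 1.9726 bits
Efficiency η = H/L × 100% = 90.74%


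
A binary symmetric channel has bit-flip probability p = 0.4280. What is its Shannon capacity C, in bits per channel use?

For BSC with error probability p:
C = 1 - H(p) where H(p) is binary entropy
H(0.4280) = -0.4280 × log₂(0.4280) - 0.5720 × log₂(0.5720)
H(p) = 0.9850
C = 1 - 0.9850 = 0.0150 bits/use


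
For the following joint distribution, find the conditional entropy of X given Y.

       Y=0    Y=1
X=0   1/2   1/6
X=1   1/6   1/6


H(X|Y) = Σ_y p(y) H(X|Y=y)
  p(Y=0) = 2/3, H(X|Y=0) = 0.8113
  p(Y=1) = 1/3, H(X|Y=1) = 1.0000
H(X|Y) = 0.6667×0.8113 + 0.3333×1.0000 = 0.8742 bits


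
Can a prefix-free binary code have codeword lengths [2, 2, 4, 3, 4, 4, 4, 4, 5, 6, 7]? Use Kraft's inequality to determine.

Kraft inequality: Σ 2^(-l_i) ≤ 1 for prefix-free code
Calculating: 2^(-2) + 2^(-2) + 2^(-4) + 2^(-3) + 2^(-4) + 2^(-4) + 2^(-4) + 2^(-4) + 2^(-5) + 2^(-6) + 2^(-7)
= 0.25 + 0.25 + 0.0625 + 0.125 + 0.0625 + 0.0625 + 0.0625 + 0.0625 + 0.03125 + 0.015625 + 0.0078125
= 0.9922
Since 0.9922 ≤ 1, prefix-free code exists


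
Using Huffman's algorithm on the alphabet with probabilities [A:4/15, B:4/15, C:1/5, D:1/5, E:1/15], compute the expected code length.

Huffman tree construction:
Combine smallest probabilities repeatedly
Resulting codes:
  A: 01 (length 2)
  B: 10 (length 2)
  C: 111 (length 3)
  D: 00 (length 2)
  E: 110 (length 3)
Average length = Σ p(s) × length(s) = 2.2667 bits


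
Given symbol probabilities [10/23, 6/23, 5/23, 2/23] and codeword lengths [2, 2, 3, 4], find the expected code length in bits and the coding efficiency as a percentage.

Average length L = Σ p_i × l_i = 2.3913 bits
Entropy H = 1.8132 bits
Efficiency η = H/L × 100% = 75.82%


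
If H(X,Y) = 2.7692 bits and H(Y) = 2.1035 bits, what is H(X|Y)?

Chain rule: H(X,Y) = H(X|Y) + H(Y)
H(X|Y) = H(X,Y) - H(Y) = 2.7692 - 2.1035 = 0.6657 bits


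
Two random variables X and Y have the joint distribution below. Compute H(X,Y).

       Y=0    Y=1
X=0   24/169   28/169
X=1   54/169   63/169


H(X,Y) = -Σ p(x,y) log₂ p(x,y)
  p(0,0)=24/169: -0.1420 × log₂(0.1420) = 0.3999
  p(0,1)=28/169: -0.1657 × log₂(0.1657) = 0.4297
  p(1,0)=54/169: -0.3195 × log₂(0.3195) = 0.5259
  p(1,1)=63/169: -0.3728 × log₂(0.3728) = 0.5307
H(X,Y) = 1.8862 bits


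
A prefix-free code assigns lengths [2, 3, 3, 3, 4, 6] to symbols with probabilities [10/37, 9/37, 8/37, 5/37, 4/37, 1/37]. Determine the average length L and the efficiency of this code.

Average length L = Σ p_i × l_i = 2.9189 bits
Entropy H = 2.3619 bits
Efficiency η = H/L × 100% = 80.92%


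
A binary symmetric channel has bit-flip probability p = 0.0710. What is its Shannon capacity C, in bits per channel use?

For BSC with error probability p:
C = 1 - H(p) where H(p) is binary entropy
H(0.0710) = -0.0710 × log₂(0.0710) - 0.9290 × log₂(0.9290)
H(p) = 0.3696
C = 1 - 0.3696 = 0.6304 bits/use


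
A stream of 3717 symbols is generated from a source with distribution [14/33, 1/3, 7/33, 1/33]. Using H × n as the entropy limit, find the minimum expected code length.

Entropy H = 1.6805 bits/symbol
Minimum bits = H × n = 1.6805 × 3717
= 6246.45 bits


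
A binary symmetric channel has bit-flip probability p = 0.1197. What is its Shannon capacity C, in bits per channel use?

For BSC with error probability p:
C = 1 - H(p) where H(p) is binary entropy
H(0.1197) = -0.1197 × log₂(0.1197) - 0.8803 × log₂(0.8803)
H(p) = 0.5285
C = 1 - 0.5285 = 0.4715 bits/use


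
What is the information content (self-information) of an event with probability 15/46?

Information content I(x) = -log₂(p(x))
I = -log₂(15/46) = -log₂(0.3261)
I = 1.6167 bits


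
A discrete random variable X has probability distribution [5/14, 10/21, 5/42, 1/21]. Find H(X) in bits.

H(X) = -Σ p(x) log₂ p(x)
  -5/14 × log₂(5/14) = 0.5305
  -10/21 × log₂(10/21) = 0.5097
  -5/42 × log₂(5/42) = 0.3655
  -1/21 × log₂(1/21) = 0.2092
H(X) = 1.6149 bits


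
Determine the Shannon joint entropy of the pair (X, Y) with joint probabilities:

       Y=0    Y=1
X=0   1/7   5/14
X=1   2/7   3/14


H(X,Y) = -Σ p(x,y) log₂ p(x,y)
  p(0,0)=1/7: -0.1429 × log₂(0.1429) = 0.4011
  p(0,1)=5/14: -0.3571 × log₂(0.3571) = 0.5305
  p(1,0)=2/7: -0.2857 × log₂(0.2857) = 0.5164
  p(1,1)=3/14: -0.2143 × log₂(0.2143) = 0.4762
H(X,Y) = 1.9242 bits


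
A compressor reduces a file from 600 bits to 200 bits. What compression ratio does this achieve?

Compression ratio = Original / Compressed
= 600 / 200 = 3.00:1


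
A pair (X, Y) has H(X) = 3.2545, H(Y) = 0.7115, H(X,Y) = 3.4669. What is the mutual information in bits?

I(X;Y) = H(X) + H(Y) - H(X,Y)
I(X;Y) = 3.2545 + 0.7115 - 3.4669 = 0.4991 bits


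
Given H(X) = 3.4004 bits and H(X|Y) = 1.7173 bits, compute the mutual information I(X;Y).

I(X;Y) = H(X) - H(X|Y)
I(X;Y) = 3.4004 - 1.7173 = 1.6831 bits


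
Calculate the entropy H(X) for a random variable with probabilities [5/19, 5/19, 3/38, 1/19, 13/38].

H(X) = -Σ p(x) log₂ p(x)
  -5/19 × log₂(5/19) = 0.5068
  -5/19 × log₂(5/19) = 0.5068
  -3/38 × log₂(3/38) = 0.2892
  -1/19 × log₂(1/19) = 0.2236
  -13/38 × log₂(13/38) = 0.5294
H(X) = 2.0558 bits


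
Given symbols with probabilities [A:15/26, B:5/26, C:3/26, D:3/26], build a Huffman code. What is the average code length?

Huffman tree construction:
Combine smallest probabilities repeatedly
Resulting codes:
  A: 1 (length 1)
  B: 00 (length 2)
  C: 010 (length 3)
  D: 011 (length 3)
Average length = Σ p(s) × length(s) = 1.6538 bits


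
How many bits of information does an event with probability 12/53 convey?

Information content I(x) = -log₂(p(x))
I = -log₂(12/53) = -log₂(0.2264)
I = 2.1430 bits


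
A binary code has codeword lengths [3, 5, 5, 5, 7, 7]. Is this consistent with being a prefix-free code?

Kraft inequality: Σ 2^(-l_i) ≤ 1 for prefix-free code
Calculating: 2^(-3) + 2^(-5) + 2^(-5) + 2^(-5) + 2^(-7) + 2^(-7)
= 0.125 + 0.03125 + 0.03125 + 0.03125 + 0.0078125 + 0.0078125
= 0.2344
Since 0.2344 ≤ 1, prefix-free code exists


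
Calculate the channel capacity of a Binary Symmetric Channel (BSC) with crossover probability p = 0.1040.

For BSC with error probability p:
C = 1 - H(p) where H(p) is binary entropy
H(0.1040) = -0.1040 × log₂(0.1040) - 0.8960 × log₂(0.8960)
H(p) = 0.4815
C = 1 - 0.4815 = 0.5185 bits/use


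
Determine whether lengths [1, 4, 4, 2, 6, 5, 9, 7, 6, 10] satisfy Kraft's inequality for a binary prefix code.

Kraft inequality: Σ 2^(-l_i) ≤ 1 for prefix-free code
Calculating: 2^(-1) + 2^(-4) + 2^(-4) + 2^(-2) + 2^(-6) + 2^(-5) + 2^(-9) + 2^(-7) + 2^(-6) + 2^(-10)
= 0.5 + 0.0625 + 0.0625 + 0.25 + 0.015625 + 0.03125 + 0.001953125 + 0.0078125 + 0.015625 + 0.0009765625
= 0.9482
Since 0.9482 ≤ 1, prefix-free code exists


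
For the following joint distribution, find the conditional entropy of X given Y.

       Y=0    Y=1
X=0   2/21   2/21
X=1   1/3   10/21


H(X|Y) = Σ_y p(y) H(X|Y=y)
  p(Y=0) = 3/7, H(X|Y=0) = 0.7642
  p(Y=1) = 4/7, H(X|Y=1) = 0.6500
H(X|Y) = 0.4286×0.7642 + 0.5714×0.6500 = 0.6990 bits


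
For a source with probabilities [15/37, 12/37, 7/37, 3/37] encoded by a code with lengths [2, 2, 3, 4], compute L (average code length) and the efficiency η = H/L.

Average length L = Σ p_i × l_i = 2.3514 bits
Entropy H = 1.8033 bits
Efficiency η = H/L × 100% = 76.69%


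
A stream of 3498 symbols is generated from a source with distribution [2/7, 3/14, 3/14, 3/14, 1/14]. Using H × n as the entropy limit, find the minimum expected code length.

Entropy H = 2.2170 bits/symbol
Minimum bits = H × n = 2.2170 × 3498
= 7755.14 bits


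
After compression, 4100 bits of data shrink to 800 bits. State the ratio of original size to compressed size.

Compression ratio = Original / Compressed
= 4100 / 800 = 5.12:1


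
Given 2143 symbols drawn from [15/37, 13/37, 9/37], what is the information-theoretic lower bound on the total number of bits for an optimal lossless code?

Entropy H = 1.5544 bits/symbol
Minimum bits = H × n = 1.5544 × 2143
= 3331.00 bits


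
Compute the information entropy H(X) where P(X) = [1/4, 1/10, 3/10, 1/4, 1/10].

H(X) = -Σ p(x) log₂ p(x)
  -1/4 × log₂(1/4) = 0.5000
  -1/10 × log₂(1/10) = 0.3322
  -3/10 × log₂(3/10) = 0.5211
  -1/4 × log₂(1/4) = 0.5000
  -1/10 × log₂(1/10) = 0.3322
H(X) = 2.1855 bits


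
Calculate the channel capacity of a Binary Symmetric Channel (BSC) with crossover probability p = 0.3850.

For BSC with error probability p:
C = 1 - H(p) where H(p) is binary entropy
H(0.3850) = -0.3850 × log₂(0.3850) - 0.6150 × log₂(0.6150)
H(p) = 0.9615
C = 1 - 0.9615 = 0.0385 bits/use


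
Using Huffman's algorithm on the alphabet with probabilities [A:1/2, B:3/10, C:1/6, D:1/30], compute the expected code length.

Huffman tree construction:
Combine smallest probabilities repeatedly
Resulting codes:
  A: 0 (length 1)
  B: 11 (length 2)
  C: 101 (length 3)
  D: 100 (length 3)
Average length = Σ p(s) × length(s) = 1.7000 bits


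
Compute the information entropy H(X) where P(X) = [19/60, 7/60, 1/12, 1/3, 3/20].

H(X) = -Σ p(x) log₂ p(x)
  -19/60 × log₂(19/60) = 0.5253
  -7/60 × log₂(7/60) = 0.3616
  -1/12 × log₂(1/12) = 0.2987
  -1/3 × log₂(1/3) = 0.5283
  -3/20 × log₂(3/20) = 0.4105
H(X) = 2.1246 bits


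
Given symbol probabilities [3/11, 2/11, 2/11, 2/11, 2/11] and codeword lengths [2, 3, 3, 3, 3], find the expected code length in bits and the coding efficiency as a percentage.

Average length L = Σ p_i × l_i = 2.7273 bits
Entropy H = 2.2999 bits
Efficiency η = H/L × 100% = 84.33%


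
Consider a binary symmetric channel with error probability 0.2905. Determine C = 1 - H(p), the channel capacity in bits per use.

For BSC with error probability p:
C = 1 - H(p) where H(p) is binary entropy
H(0.2905) = -0.2905 × log₂(0.2905) - 0.7095 × log₂(0.7095)
H(p) = 0.8694
C = 1 - 0.8694 = 0.1306 bits/use


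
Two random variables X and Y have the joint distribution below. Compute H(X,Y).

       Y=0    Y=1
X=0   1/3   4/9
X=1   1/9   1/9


H(X,Y) = -Σ p(x,y) log₂ p(x,y)
  p(0,0)=1/3: -0.3333 × log₂(0.3333) = 0.5283
  p(0,1)=4/9: -0.4444 × log₂(0.4444) = 0.5200
  p(1,0)=1/9: -0.1111 × log₂(0.1111) = 0.3522
  p(1,1)=1/9: -0.1111 × log₂(0.1111) = 0.3522
H(X,Y) = 1.7527 bits


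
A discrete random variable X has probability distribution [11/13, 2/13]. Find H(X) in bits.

H(X) = -Σ p(x) log₂ p(x)
  -11/13 × log₂(11/13) = 0.2039
  -2/13 × log₂(2/13) = 0.4155
H(X) = 0.6194 bits


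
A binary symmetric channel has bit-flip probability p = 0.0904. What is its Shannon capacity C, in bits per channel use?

For BSC with error probability p:
C = 1 - H(p) where H(p) is binary entropy
H(0.0904) = -0.0904 × log₂(0.0904) - 0.9096 × log₂(0.9096)
H(p) = 0.4378
C = 1 - 0.4378 = 0.5622 bits/use


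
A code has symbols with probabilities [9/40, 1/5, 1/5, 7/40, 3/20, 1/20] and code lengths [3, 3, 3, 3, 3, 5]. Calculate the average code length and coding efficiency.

Average length L = Σ p_i × l_i = 3.1000 bits
Entropy H = 2.4797 bits
Efficiency η = H/L × 100% = 79.99%


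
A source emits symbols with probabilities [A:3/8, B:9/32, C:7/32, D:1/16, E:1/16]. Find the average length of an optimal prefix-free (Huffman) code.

Huffman tree construction:
Combine smallest probabilities repeatedly
Resulting codes:
  A: 0 (length 1)
  B: 10 (length 2)
  C: 111 (length 3)
  D: 1100 (length 4)
  E: 1101 (length 4)
Average length = Σ p(s) × length(s) = 2.0938 bits


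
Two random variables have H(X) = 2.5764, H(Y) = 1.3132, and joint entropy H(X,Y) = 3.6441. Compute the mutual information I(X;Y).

I(X;Y) = H(X) + H(Y) - H(X,Y)
I(X;Y) = 2.5764 + 1.3132 - 3.6441 = 0.2455 bits


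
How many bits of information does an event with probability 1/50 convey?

Information content I(x) = -log₂(p(x))
I = -log₂(1/50) = -log₂(0.0200)
I = 5.6439 bits


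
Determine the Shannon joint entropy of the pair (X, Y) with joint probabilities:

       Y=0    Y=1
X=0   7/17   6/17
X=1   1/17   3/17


H(X,Y) = -Σ p(x,y) log₂ p(x,y)
  p(0,0)=7/17: -0.4118 × log₂(0.4118) = 0.5271
  p(0,1)=6/17: -0.3529 × log₂(0.3529) = 0.5303
  p(1,0)=1/17: -0.0588 × log₂(0.0588) = 0.2404
  p(1,1)=3/17: -0.1765 × log₂(0.1765) = 0.4416
H(X,Y) = 1.7395 bits


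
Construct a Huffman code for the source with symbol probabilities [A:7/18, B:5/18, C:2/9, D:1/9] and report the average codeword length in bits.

Huffman tree construction:
Combine smallest probabilities repeatedly
Resulting codes:
  A: 0 (length 1)
  B: 10 (length 2)
  C: 111 (length 3)
  D: 110 (length 3)
Average length = Σ p(s) × length(s) = 1.9444 bits


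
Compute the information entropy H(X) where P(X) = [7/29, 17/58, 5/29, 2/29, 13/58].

H(X) = -Σ p(x) log₂ p(x)
  -7/29 × log₂(7/29) = 0.4950
  -17/58 × log₂(17/58) = 0.5189
  -5/29 × log₂(5/29) = 0.4373
  -2/29 × log₂(2/29) = 0.2661
  -13/58 × log₂(13/58) = 0.4836
H(X) = 2.2008 bits


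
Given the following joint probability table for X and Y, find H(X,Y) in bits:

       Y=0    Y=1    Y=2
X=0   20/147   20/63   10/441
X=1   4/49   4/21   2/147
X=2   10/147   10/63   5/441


H(X,Y) = -Σ p(x,y) log₂ p(x,y)
  p(0,0)=20/147: -0.1361 × log₂(0.1361) = 0.3915
  p(0,1)=20/63: -0.3175 × log₂(0.3175) = 0.5255
  p(0,2)=10/441: -0.0227 × log₂(0.0227) = 0.1239
  p(1,0)=4/49: -0.0816 × log₂(0.0816) = 0.2951
  p(1,1)=4/21: -0.1905 × log₂(0.1905) = 0.4557
  p(1,2)=2/147: -0.0136 × log₂(0.0136) = 0.0843
  p(2,0)=10/147: -0.0680 × log₂(0.0680) = 0.2638
  p(2,1)=10/63: -0.1587 × log₂(0.1587) = 0.4215
  p(2,2)=5/441: -0.0113 × log₂(0.0113) = 0.0733
H(X,Y) = 2.6346 bits


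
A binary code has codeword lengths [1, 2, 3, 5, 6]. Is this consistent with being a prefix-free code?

Kraft inequality: Σ 2^(-l_i) ≤ 1 for prefix-free code
Calculating: 2^(-1) + 2^(-2) + 2^(-3) + 2^(-5) + 2^(-6)
= 0.5 + 0.25 + 0.125 + 0.03125 + 0.015625
= 0.9219
Since 0.9219 ≤ 1, prefix-free code exists


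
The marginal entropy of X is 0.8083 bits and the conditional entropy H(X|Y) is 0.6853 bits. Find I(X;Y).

I(X;Y) = H(X) - H(X|Y)
I(X;Y) = 0.8083 - 0.6853 = 0.123 bits


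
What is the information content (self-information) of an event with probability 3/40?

Information content I(x) = -log₂(p(x))
I = -log₂(3/40) = -log₂(0.0750)
I = 3.7370 bits


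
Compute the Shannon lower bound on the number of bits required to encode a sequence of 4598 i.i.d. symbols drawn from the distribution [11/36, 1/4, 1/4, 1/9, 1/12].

Entropy H = 2.1736 bits/symbol
Minimum bits = H × n = 2.1736 × 4598
= 9994.27 bits


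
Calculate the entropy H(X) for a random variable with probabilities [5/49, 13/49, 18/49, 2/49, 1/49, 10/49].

H(X) = -Σ p(x) log₂ p(x)
  -5/49 × log₂(5/49) = 0.3360
  -13/49 × log₂(13/49) = 0.5079
  -18/49 × log₂(18/49) = 0.5307
  -2/49 × log₂(2/49) = 0.1884
  -1/49 × log₂(1/49) = 0.1146
  -10/49 × log₂(10/49) = 0.4679
H(X) = 2.1455 bits


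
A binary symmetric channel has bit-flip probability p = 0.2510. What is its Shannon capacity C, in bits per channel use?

For BSC with error probability p:
C = 1 - H(p) where H(p) is binary entropy
H(0.2510) = -0.2510 × log₂(0.2510) - 0.7490 × log₂(0.7490)
H(p) = 0.8129
C = 1 - 0.8129 = 0.1871 bits/use


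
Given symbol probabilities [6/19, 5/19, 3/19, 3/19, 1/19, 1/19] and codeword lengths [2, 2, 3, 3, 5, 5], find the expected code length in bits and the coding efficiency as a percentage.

Average length L = Σ p_i × l_i = 2.6316 bits
Entropy H = 2.3201 bits
Efficiency η = H/L × 100% = 88.16%


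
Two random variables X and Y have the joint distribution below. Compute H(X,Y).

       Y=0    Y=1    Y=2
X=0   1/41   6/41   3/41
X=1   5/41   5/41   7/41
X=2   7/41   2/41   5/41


H(X,Y) = -Σ p(x,y) log₂ p(x,y)
  p(0,0)=1/41: -0.0244 × log₂(0.0244) = 0.1307
  p(0,1)=6/41: -0.1463 × log₂(0.1463) = 0.4057
  p(0,2)=3/41: -0.0732 × log₂(0.0732) = 0.2760
  p(1,0)=5/41: -0.1220 × log₂(0.1220) = 0.3702
  p(1,1)=5/41: -0.1220 × log₂(0.1220) = 0.3702
  p(1,2)=7/41: -0.1707 × log₂(0.1707) = 0.4354
  p(2,0)=7/41: -0.1707 × log₂(0.1707) = 0.4354
  p(2,1)=2/41: -0.0488 × log₂(0.0488) = 0.2126
  p(2,2)=5/41: -0.1220 × log₂(0.1220) = 0.3702
H(X,Y) = 3.0064 bits


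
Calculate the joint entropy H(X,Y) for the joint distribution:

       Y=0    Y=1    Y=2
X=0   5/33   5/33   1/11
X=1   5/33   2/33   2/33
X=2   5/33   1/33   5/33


H(X,Y) = -Σ p(x,y) log₂ p(x,y)
  p(0,0)=5/33: -0.1515 × log₂(0.1515) = 0.4125
  p(0,1)=5/33: -0.1515 × log₂(0.1515) = 0.4125
  p(0,2)=1/11: -0.0909 × log₂(0.0909) = 0.3145
  p(1,0)=5/33: -0.1515 × log₂(0.1515) = 0.4125
  p(1,1)=2/33: -0.0606 × log₂(0.0606) = 0.2451
  p(1,2)=2/33: -0.0606 × log₂(0.0606) = 0.2451
  p(2,0)=5/33: -0.1515 × log₂(0.1515) = 0.4125
  p(2,1)=1/33: -0.0303 × log₂(0.0303) = 0.1529
  p(2,2)=5/33: -0.1515 × log₂(0.1515) = 0.4125
H(X,Y) = 3.0201 bits


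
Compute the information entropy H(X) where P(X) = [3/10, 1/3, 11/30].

H(X) = -Σ p(x) log₂ p(x)
  -3/10 × log₂(3/10) = 0.5211
  -1/3 × log₂(1/3) = 0.5283
  -11/30 × log₂(11/30) = 0.5307
H(X) = 1.5801 bits


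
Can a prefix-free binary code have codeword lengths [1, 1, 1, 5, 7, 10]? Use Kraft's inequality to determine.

Kraft inequality: Σ 2^(-l_i) ≤ 1 for prefix-free code
Calculating: 2^(-1) + 2^(-1) + 2^(-1) + 2^(-5) + 2^(-7) + 2^(-10)
= 0.5 + 0.5 + 0.5 + 0.03125 + 0.0078125 + 0.0009765625
= 1.5400
Since 1.5400 > 1, prefix-free code does not exist


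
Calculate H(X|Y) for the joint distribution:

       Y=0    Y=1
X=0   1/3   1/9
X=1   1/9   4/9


H(X|Y) = Σ_y p(y) H(X|Y=y)
  p(Y=0) = 4/9, H(X|Y=0) = 0.8113
  p(Y=1) = 5/9, H(X|Y=1) = 0.7219
H(X|Y) = 0.4444×0.8113 + 0.5556×0.7219 = 0.7616 bits


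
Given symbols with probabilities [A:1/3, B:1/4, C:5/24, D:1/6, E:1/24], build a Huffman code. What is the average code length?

Huffman tree construction:
Combine smallest probabilities repeatedly
Resulting codes:
  A: 11 (length 2)
  B: 10 (length 2)
  C: 00 (length 2)
  D: 011 (length 3)
  E: 010 (length 3)
Average length = Σ p(s) × length(s) = 2.2083 bits


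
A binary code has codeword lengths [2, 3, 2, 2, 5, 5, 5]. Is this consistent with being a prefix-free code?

Kraft inequality: Σ 2^(-l_i) ≤ 1 for prefix-free code
Calculating: 2^(-2) + 2^(-3) + 2^(-2) + 2^(-2) + 2^(-5) + 2^(-5) + 2^(-5)
= 0.25 + 0.125 + 0.25 + 0.25 + 0.03125 + 0.03125 + 0.03125
= 0.9688
Since 0.9688 ≤ 1, prefix-free code exists


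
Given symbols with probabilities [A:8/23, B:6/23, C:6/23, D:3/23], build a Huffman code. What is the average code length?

Huffman tree construction:
Combine smallest probabilities repeatedly
Resulting codes:
  A: 11 (length 2)
  B: 01 (length 2)
  C: 10 (length 2)
  D: 00 (length 2)
Average length = Σ p(s) × length(s) = 2.0000 bits


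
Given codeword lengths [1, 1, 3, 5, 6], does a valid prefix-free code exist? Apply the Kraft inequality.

Kraft inequality: Σ 2^(-l_i) ≤ 1 for prefix-free code
Calculating: 2^(-1) + 2^(-1) + 2^(-3) + 2^(-5) + 2^(-6)
= 0.5 + 0.5 + 0.125 + 0.03125 + 0.015625
= 1.1719
Since 1.1719 > 1, prefix-free code does not exist
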